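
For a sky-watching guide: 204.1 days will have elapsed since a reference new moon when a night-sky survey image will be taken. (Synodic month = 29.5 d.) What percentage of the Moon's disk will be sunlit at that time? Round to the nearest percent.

204.1 d spans 6 complete synodic months (6 × 29.5 = 177.00 d) plus 27.10 d.
Phase angle: θ = 360°·(27.10 d)/(29.5 d) = 330.7°.
Illuminated fraction = (1 − cos 330.7°)/2 = (1 − 0.872)/2 ≈ 0.064, so 6%.

6%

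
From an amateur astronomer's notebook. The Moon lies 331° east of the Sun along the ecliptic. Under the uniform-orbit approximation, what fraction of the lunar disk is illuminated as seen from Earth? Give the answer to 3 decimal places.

cos 331° = 0.875, so f = (1 − 0.875)/2 = 0.063.

0.063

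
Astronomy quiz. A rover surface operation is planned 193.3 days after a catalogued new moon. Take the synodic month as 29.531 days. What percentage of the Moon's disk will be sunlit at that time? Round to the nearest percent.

Reduce mod P: 193.3 − 6×29.531 = 16.11 d into the current lunation.
The Moon has covered 16.11/29.531 of its cycle, so θ ≈ 360° × 16.11/29.531 = 196.4°.
With cos θ = (-0.959), the lit fraction is (1 − (-0.959))/2 ≈ 0.980, so 98%.

98%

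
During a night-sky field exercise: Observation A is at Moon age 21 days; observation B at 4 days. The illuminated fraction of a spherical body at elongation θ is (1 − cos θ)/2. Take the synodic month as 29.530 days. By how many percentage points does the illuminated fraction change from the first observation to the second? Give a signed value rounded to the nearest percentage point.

-45 percentage points

θ₁ = 360° × 21/29.530 = 256.0°, f₁ = (1 − cos θ₁)/2 = 0.621.
θ₂ = 360° × 4/29.530 = 48.8°, f₂ = (1 − cos θ₂)/2 = 0.170.
Change = f₂ − f₁ = -0.450 → -45 percentage points.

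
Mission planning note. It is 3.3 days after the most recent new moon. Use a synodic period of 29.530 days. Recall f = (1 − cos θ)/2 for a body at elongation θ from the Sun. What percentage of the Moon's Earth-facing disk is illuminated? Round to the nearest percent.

Elongation θ = 360° × 3.3/29.530 ≈ 40.2°.
cos 40.2° = 0.763, so f = (1 − 0.763)/2 = 0.118, so 12%.

12%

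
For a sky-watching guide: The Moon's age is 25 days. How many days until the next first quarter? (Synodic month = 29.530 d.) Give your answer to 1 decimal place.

11.9 days

First quarter occurs at elongation 90°, i.e. at age 29.530 × 90/360 = 7.383 d.
Already past this cycle's first quarter; the next is at 7.383 + 29.530 = 36.913 d, so 36.913 − 25 = 11.913 days.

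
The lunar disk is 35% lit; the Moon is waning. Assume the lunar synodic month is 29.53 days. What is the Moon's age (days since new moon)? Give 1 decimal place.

23.6 days

Invert f = (1 − cos θ)/2 to get cos θ = 1 − 2(0.35) = 0.300, hence θ₀ = arccos 0.300 = 72.5°.
Waning ⇒ past full, so θ = 360° − 72.5° = 287.5°.
At 360°/29.53 d per day, 287.5° corresponds to 23.58 days.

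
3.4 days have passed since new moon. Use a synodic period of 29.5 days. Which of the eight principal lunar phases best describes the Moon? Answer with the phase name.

At 3.4/29.5 of the cycle, θ ≈ 41° — the waxing crescent range.

waxing crescent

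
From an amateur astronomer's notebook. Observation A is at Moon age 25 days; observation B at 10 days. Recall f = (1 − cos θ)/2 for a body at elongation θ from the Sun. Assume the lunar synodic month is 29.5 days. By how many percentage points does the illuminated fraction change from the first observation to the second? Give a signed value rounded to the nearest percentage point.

+55 percentage points

θ₁ = 360° × 25/29.5 = 305.1°, f₁ = (1 − cos θ₁)/2 = 0.213.
θ₂ = 360° × 10/29.5 = 122.0°, f₂ = (1 − cos θ₂)/2 = 0.765.
Change = f₂ − f₁ = +0.553 → +55 percentage points.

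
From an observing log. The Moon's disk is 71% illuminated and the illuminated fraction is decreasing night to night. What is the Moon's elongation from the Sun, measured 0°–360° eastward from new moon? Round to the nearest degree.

From f = (1 − cos θ)/2: cos θ = 1 − 2×0.71 = -0.420; arccos → 114.8°.
A waning Moon lies in 180°–360°, so θ = 360° − 114.8° = 245.2°.

245°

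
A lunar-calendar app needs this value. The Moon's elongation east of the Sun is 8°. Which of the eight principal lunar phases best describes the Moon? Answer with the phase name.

new moon

The new moon sector spans roughly -22°–22°; 8° falls inside it.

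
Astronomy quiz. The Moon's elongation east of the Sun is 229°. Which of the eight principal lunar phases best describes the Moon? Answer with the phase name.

waning gibbous

229° lies in the waning gibbous sector of the 8-phase cycle.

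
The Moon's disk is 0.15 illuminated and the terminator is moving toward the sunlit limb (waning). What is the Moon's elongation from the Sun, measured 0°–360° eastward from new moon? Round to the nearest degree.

From f = (1 − cos θ)/2: cos θ = 1 − 2×0.15 = 0.700; arccos → 45.6°.
Since the Moon is past full (waning), take the reflex angle: θ = 360° − 45.6° = 314.4°.

314°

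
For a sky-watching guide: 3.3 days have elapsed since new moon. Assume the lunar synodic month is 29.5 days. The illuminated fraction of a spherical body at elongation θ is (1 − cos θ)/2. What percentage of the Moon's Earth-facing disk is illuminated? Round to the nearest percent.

Elongation θ = 360° × 3.3/29.5 ≈ 40.3°.
cos 40.3° = 0.763, so f = (1 − 0.763)/2 = 0.119, so 12%.

12%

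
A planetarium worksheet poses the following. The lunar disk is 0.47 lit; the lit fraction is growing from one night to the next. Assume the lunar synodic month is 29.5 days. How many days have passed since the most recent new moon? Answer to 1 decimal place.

7.1 days

From f = (1 − cos θ)/2: cos θ = 1 − 2×0.47 = 0.060; arccos → 86.6°.
The Moon is waxing (0°–180°), so θ = 86.6° directly.
At 360°/29.5 d per day, 86.6° corresponds to 7.09 days.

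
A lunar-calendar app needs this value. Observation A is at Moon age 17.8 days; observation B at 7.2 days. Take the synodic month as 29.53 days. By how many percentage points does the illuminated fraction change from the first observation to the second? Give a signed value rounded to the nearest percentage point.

First observation: θ = 360°·17.8/29.53 = 217.0°, so f = 0.899.
Second observation: θ = 87.8°, f = 0.481.
Δf = 0.481 − 0.899 = -0.419, i.e. -42 pp.

-42 pp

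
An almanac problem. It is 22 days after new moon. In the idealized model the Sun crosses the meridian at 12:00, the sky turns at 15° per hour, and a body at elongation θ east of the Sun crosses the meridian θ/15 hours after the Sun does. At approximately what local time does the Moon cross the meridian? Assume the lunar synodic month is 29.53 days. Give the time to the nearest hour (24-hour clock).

The Moon has covered 22/29.53 of its cycle, so θ ≈ 360° × 22/29.53 = 268.2°.
Delay after the Sun = 268.2° / (15°/h) ≈ 17.88 h.
12:00 + 17.88 h ≈ 05:53 → 06:00 to the nearest hour.

06:00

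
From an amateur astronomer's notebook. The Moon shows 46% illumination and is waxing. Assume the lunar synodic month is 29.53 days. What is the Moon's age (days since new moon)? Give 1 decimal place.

From f = (1 − cos θ)/2: cos θ = 1 − 2×0.46 = 0.080; arccos → 85.4°.
Waxing ⇒ before full, so θ = 85.4°.
At 360°/29.53 d per day, 85.4° corresponds to 7.01 days.

7.0 days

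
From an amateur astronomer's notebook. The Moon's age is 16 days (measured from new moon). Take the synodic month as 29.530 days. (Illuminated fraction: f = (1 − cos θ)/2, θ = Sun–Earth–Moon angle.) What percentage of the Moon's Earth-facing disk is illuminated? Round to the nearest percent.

98%

The Moon has covered 16/29.530 of its cycle, so θ ≈ 360° × 16/29.530 = 195.1°.
With cos θ = (-0.966), the lit fraction is (1 − (-0.966))/2 ≈ 0.983, so 98%.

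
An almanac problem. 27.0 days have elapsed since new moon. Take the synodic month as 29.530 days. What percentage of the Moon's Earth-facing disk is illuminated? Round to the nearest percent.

7%

Elongation θ = 360° × 27.0/29.530 ≈ 329.2°.
With cos θ = 0.859, the lit fraction is (1 − 0.859)/2 ≈ 0.071, so 7%.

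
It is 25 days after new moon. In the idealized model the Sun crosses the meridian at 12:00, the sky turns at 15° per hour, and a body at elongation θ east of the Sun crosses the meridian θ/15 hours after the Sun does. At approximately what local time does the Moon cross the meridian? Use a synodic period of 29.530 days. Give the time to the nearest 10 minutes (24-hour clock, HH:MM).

The Moon has covered 25/29.530 of its cycle, so θ ≈ 360° × 25/29.530 = 304.8°.
Delay after the Sun = 304.8° / (15°/h) ≈ 20.32 h.
12:00 + 20.318 h ≈ 08:19 → 08:20 to the nearest ten minutes.

08:20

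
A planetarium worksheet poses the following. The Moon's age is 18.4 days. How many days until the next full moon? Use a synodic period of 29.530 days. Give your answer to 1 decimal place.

25.9 days

Full moon occurs at elongation 180°, i.e. at age 29.530 × 180/360 = 14.765 d.
This lunation's full moon (14.765 d) has passed, so add one period: 44.295 − 18.4 = 25.895 days.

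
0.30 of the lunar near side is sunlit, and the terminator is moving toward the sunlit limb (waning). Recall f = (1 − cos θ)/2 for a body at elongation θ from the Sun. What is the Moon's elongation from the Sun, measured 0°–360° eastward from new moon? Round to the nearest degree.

294°

Invert f = (1 − cos θ)/2 to get cos θ = 1 − 2(0.30) = 0.400, hence θ₀ = arccos 0.400 = 66.4°.
A waning Moon lies in 180°–360°, so θ = 360° − 66.4° = 293.6°.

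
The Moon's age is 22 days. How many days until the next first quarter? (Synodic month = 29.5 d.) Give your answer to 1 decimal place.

First quarter is 0.25 of the way through the cycle: age 0.25 × 29.5 = 7.375 d.
This lunation's first quarter (7.375 d) has passed, so add one period: 36.875 − 22 = 14.875 days.

14.9 days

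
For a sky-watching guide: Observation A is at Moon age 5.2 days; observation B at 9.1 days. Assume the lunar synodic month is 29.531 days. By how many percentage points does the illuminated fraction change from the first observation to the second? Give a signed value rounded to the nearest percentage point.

+40 percentage points

First observation: θ = 360°·5.2/29.531 = 63.4°, so f = 0.276.
Second observation: θ = 110.9°, f = 0.679.
Δf = 0.679 − 0.276 = +0.403, i.e. +40 pp.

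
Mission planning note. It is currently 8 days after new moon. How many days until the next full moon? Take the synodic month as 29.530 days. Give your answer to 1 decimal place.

6.8 days

Full moon is 0.5 of the way through the cycle: age 0.5 × 29.530 = 14.765 d.
So 6.765 days remain (14.765 − 8).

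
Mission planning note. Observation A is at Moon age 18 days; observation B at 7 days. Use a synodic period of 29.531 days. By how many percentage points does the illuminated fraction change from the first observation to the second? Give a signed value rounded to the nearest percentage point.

-43 percentage points

θ₁ = 360° × 18/29.531 = 219.4°, f₁ = (1 − cos θ₁)/2 = 0.886.
θ₂ = 360° × 7/29.531 = 85.3°, f₂ = (1 − cos θ₂)/2 = 0.459.
Change = f₂ − f₁ = -0.427 → -43 percentage points.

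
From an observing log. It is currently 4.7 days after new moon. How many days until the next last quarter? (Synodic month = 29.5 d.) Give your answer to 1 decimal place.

17.4 days

Last quarter occurs at elongation 270°, i.e. at age 29.5 × 270/360 = 22.125 d.
So 17.425 days remain (22.125 − 4.7).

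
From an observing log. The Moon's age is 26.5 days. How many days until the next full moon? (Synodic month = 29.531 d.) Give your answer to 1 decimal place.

Full moon is 0.5 of the way through the cycle: age 0.5 × 29.531 = 14.765 d.
This lunation's full moon (14.765 d) has passed, so add one period: 44.296 − 26.5 = 17.796 days.

17.8 days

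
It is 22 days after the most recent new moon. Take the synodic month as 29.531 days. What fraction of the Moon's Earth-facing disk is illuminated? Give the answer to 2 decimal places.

0.52

Elongation θ = 360° × 22/29.531 ≈ 268.2°.
cos 268.2° = (-0.032), so f = (1 − (-0.032))/2 = 0.516.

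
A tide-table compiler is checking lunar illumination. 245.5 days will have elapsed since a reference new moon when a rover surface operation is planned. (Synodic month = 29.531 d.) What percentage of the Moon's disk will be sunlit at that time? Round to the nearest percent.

245.5 d spans 8 complete synodic months (8 × 29.531 = 236.25 d) plus 9.25 d.
Elongation θ = 360° × 9.25/29.531 ≈ 112.8°.
Illuminated fraction = (1 − cos 112.8°)/2 = (1 − (-0.387))/2 ≈ 0.694, so 69%.

69%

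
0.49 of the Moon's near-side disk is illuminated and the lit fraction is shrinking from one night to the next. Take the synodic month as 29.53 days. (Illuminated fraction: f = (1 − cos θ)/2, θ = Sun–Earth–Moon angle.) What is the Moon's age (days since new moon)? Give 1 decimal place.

22.2 days

cos θ = 1 − 2f = 0.020, giving a principal value of 88.9°.
Since the Moon is past full (waning), take the reflex angle: θ = 360° − 88.9° = 271.1°.
Age = 29.53 × 271.1°/360° ≈ 22.24 days.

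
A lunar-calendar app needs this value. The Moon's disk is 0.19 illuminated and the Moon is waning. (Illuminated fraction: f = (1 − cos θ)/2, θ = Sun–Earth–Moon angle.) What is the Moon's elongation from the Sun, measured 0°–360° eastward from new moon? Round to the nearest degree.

cos θ = 1 − 2f = 0.620, giving a principal value of 51.7°.
Since the Moon is past full (waning), take the reflex angle: θ = 360° − 51.7° = 308.3°.

308°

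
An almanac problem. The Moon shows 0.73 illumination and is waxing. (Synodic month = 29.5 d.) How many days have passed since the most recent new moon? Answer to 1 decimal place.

From f = (1 − cos θ)/2: cos θ = 1 − 2×0.73 = -0.460; arccos → 117.4°.
Waxing ⇒ before full, so θ = 117.4°.
At 360°/29.5 d per day, 117.4° corresponds to 9.62 days.

9.6 days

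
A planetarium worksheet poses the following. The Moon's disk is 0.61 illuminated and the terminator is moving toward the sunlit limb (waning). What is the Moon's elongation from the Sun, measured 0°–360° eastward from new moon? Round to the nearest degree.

257°

From f = (1 − cos θ)/2: cos θ = 1 − 2×0.61 = -0.220; arccos → 102.7°.
Since the Moon is past full (waning), take the reflex angle: θ = 360° − 102.7° = 257.3°.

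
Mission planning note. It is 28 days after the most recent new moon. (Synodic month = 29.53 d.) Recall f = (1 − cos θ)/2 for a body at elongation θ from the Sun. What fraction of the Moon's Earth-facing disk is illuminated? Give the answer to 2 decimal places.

0.03

Phase angle: θ = 360°·(28 d)/(29.53 d) = 341.3°.
With cos θ = 0.947, the lit fraction is (1 − 0.947)/2 ≈ 0.026.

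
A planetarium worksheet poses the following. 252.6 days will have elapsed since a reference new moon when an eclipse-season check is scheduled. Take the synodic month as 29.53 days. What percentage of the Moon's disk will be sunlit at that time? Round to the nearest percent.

97%

252.6/29.53 = 8.554 lunations, so 8 complete cycles and 16.36 d into the next.
The Moon has covered 16.36/29.53 of its cycle, so θ ≈ 360° × 16.36/29.53 = 199.4°.
Illuminated fraction = (1 − cos 199.4°)/2 = (1 − (-0.943))/2 ≈ 0.971, so 97%.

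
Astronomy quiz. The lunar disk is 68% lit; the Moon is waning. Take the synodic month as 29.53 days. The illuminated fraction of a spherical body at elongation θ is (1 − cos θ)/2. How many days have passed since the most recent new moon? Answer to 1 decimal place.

20.4 days

Invert f = (1 − cos θ)/2 to get cos θ = 1 − 2(0.68) = -0.360, hence θ₀ = arccos -0.360 = 111.1°.
A waning Moon lies in 180°–360°, so θ = 360° − 111.1° = 248.9°.
That fraction of the synodic month is 248.9/360 × 29.53 d ≈ 20.42 d.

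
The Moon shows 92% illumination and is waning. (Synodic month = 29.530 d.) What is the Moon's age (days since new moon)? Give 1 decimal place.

From f = (1 − cos θ)/2: cos θ = 1 − 2×0.92 = -0.840; arccos → 147.1°.
A waning Moon lies in 180°–360°, so θ = 360° − 147.1° = 212.9°.
Age = 29.530 × 212.9°/360° ≈ 17.46 days.

17.5 days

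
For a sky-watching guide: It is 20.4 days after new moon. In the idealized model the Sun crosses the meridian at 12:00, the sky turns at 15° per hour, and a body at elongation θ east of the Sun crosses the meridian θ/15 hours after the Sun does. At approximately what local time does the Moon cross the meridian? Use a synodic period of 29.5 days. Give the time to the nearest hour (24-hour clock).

05:00

Elongation θ = 360° × 20.4/29.5 ≈ 248.9°.
The Moon trails the Sun by θ/15 = 248.9/15 ≈ 16.60 hours.
12:00 + 16.60 h ≈ 04:36 → 05:00 to the nearest hour.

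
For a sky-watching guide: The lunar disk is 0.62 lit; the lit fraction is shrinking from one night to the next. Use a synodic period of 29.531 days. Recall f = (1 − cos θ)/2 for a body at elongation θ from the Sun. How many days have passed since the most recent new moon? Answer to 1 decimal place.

21.0 days

From f = (1 − cos θ)/2: cos θ = 1 − 2×0.62 = -0.240; arccos → 103.9°.
Waning ⇒ past full, so θ = 360° − 103.9° = 256.1°.
At 360°/29.531 d per day, 256.1° corresponds to 21.01 days.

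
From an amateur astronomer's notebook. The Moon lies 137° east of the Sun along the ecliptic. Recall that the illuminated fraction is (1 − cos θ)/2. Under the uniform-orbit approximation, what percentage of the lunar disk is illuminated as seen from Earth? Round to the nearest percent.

Half-versine of 137°: (1 − (-0.731))/2 = 0.866, i.e. 87%.

87%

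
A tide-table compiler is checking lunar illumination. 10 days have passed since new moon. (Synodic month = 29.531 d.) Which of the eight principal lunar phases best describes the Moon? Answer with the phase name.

waxing gibbous

θ ≈ 360° × 10/29.531 = 122°, which falls in the waxing gibbous sector.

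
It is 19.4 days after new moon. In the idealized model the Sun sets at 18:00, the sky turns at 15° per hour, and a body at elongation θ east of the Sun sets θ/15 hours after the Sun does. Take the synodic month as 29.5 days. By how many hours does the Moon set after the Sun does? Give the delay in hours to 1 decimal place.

Elongation θ = 360° × 19.4/29.5 ≈ 236.7°.
At 15° of sky rotation per hour, 236.7° corresponds to a 15.78 h lag.
So the Moon sets 15.78 h after the Sun.

15.8 h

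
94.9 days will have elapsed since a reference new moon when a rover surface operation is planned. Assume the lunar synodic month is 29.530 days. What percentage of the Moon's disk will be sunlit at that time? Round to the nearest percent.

39%

94.9/29.530 = 3.214 lunations, so 3 complete cycles and 6.31 d into the next.
Phase angle: θ = 360°·(6.31 d)/(29.530 d) = 76.9°.
cos 76.9° = 0.226, so f = (1 − 0.226)/2 = 0.387, so 39%.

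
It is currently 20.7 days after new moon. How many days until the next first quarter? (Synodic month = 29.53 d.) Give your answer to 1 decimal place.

First quarter occurs at elongation 90°, i.e. at age 29.53 × 90/360 = 7.383 d.
Already past this cycle's first quarter; the next is at 7.383 + 29.53 = 36.913 d, so 36.913 − 20.7 = 16.213 days.

16.2 days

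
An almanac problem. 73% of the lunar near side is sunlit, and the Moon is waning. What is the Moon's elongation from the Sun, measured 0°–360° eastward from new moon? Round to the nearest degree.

243°

From f = (1 − cos θ)/2: cos θ = 1 − 2×0.73 = -0.460; arccos → 117.4°.
A waning Moon lies in 180°–360°, so θ = 360° − 117.4° = 242.6°.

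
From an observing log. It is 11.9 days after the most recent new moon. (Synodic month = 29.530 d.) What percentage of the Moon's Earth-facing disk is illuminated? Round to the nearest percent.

91%

Elongation θ = 360° × 11.9/29.530 ≈ 145.1°.
Illuminated fraction = (1 − cos 145.1°)/2 = (1 − (-0.820))/2 ≈ 0.910, so 91%.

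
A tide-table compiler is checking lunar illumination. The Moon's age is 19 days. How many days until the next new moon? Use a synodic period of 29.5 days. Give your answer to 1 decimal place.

One full lunation from the last new moon is 29.5 d; remaining = 29.5 − 19 = 10.500 d.

10.5 days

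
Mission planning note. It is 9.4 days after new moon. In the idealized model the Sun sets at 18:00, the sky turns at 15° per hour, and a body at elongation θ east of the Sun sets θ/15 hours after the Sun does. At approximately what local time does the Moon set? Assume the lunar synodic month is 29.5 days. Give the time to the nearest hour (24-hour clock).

Elongation θ = 360° × 9.4/29.5 ≈ 114.7°.
At 15° of sky rotation per hour, 114.7° corresponds to a 7.65 h lag.
18:00 + 7.65 h ≈ 01:39 → 02:00 to the nearest hour.

02:00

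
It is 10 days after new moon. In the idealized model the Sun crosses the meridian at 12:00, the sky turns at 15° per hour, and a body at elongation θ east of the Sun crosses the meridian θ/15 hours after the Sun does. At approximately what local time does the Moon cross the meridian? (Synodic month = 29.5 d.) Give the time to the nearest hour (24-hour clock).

20:00

Phase angle: θ = 360°·(10 d)/(29.5 d) = 122.0°.
Delay after the Sun = 122.0° / (15°/h) ≈ 8.14 h.
12:00 + 8.14 h ≈ 20:08 → 20:00 to the nearest hour.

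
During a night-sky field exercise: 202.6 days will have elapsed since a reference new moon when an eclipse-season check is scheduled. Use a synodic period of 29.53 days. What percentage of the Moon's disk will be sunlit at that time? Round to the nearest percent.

Reduce mod P: 202.6 − 6×29.53 = 25.42 d into the current lunation.
Phase angle: θ = 360°·(25.42 d)/(29.53 d) = 309.9°.
cos 309.9° = 0.641, so f = (1 − 0.641)/2 = 0.179, so 18%.

18%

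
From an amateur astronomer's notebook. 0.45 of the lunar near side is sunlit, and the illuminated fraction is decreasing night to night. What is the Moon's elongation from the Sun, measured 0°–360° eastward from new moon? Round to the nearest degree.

Invert f = (1 − cos θ)/2 to get cos θ = 1 − 2(0.45) = 0.100, hence θ₀ = arccos 0.100 = 84.3°.
Waning ⇒ past full, so θ = 360° − 84.3° = 275.7°.

276°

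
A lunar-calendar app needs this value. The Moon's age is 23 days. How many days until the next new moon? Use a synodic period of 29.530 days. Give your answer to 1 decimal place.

The next new moon completes the synodic month: 29.530 − 23 = 6.530 days.

6.5 days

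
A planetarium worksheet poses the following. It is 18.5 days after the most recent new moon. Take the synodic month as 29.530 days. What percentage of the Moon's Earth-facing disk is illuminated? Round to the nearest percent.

Elongation θ = 360° × 18.5/29.530 ≈ 225.5°.
cos 225.5° = (-0.700), so f = (1 − (-0.700))/2 = 0.850, so 85%.

85%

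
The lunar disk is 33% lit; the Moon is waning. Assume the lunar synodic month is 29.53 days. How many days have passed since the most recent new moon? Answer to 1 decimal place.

23.8 days

cos θ = 1 − 2f = 0.340, giving a principal value of 70.1°.
Since the Moon is past full (waning), take the reflex angle: θ = 360° − 70.1° = 289.9°.
At 360°/29.53 d per day, 289.9° corresponds to 23.78 days.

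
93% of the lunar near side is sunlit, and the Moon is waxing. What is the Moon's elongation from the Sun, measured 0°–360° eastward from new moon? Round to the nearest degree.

Invert f = (1 − cos θ)/2 to get cos θ = 1 − 2(0.93) = -0.860, hence θ₀ = arccos -0.860 = 149.3°.
The Moon is waxing (0°–180°), so θ = 149.3° directly.

149°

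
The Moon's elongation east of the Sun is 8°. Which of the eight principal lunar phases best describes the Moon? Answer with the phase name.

new moon

8° lies in the new moon sector of the 8-phase cycle.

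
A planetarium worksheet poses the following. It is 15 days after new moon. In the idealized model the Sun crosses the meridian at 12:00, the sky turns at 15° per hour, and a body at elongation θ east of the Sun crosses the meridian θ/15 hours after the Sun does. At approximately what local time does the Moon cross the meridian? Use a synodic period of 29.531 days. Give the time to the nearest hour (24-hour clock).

00:00

Phase angle: θ = 360°·(15 d)/(29.531 d) = 182.9°.
Delay after the Sun = 182.9° / (15°/h) ≈ 12.19 h.
12:00 + 12.19 h ≈ 00:11 → 00:00 to the nearest hour.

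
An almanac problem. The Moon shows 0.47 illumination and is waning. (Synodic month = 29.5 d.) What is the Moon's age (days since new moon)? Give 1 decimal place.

22.4 days

From f = (1 − cos θ)/2: cos θ = 1 − 2×0.47 = 0.060; arccos → 86.6°.
A waning Moon lies in 180°–360°, so θ = 360° − 86.6° = 273.4°.
At 360°/29.5 d per day, 273.4° corresponds to 22.41 days.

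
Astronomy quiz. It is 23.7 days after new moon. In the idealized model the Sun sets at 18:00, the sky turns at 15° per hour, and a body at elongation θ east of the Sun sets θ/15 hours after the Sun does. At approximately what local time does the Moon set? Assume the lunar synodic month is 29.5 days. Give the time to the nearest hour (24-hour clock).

13:00

Elongation θ = 360° × 23.7/29.5 ≈ 289.2°.
At 15° of sky rotation per hour, 289.2° corresponds to a 19.28 h lag.
18:00 + 19.28 h ≈ 13:17 → 13:00 to the nearest hour.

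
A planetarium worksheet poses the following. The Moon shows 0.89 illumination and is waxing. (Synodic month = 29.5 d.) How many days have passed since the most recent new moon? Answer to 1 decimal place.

11.6 days

cos θ = 1 − 2f = -0.780, giving a principal value of 141.3°.
Waxing ⇒ before full, so θ = 141.3°.
That fraction of the synodic month is 141.3/360 × 29.5 d ≈ 11.58 d.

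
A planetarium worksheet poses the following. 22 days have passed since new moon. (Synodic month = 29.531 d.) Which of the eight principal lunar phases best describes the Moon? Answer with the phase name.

θ ≈ 360° × 22/29.531 = 268°, which falls in the last quarter sector.

last quarter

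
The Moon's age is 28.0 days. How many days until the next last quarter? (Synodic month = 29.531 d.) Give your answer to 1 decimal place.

Last quarter occurs at elongation 270°, i.e. at age 29.531 × 270/360 = 22.148 d.
Already past this cycle's last quarter; the next is at 22.148 + 29.531 = 51.679 d, so 51.679 − 28.0 = 23.679 days.

23.7 days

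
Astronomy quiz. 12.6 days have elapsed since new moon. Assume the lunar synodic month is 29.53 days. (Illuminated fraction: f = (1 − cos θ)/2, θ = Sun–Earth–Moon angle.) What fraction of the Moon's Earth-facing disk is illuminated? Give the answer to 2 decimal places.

0.95

The Moon has covered 12.6/29.53 of its cycle, so θ ≈ 360° × 12.6/29.53 = 153.6°.
cos 153.6° = (-0.896), so f = (1 − (-0.896))/2 = 0.948.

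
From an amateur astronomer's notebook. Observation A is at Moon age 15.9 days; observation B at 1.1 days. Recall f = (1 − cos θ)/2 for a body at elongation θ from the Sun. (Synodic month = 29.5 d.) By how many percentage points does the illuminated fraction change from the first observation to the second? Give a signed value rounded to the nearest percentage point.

-97 pp

θ₁ = 360° × 15.9/29.5 = 194.0°, f₁ = (1 − cos θ₁)/2 = 0.985.
θ₂ = 360° × 1.1/29.5 = 13.4°, f₂ = (1 − cos θ₂)/2 = 0.014.
Change = f₂ − f₁ = -0.971 → -97 percentage points.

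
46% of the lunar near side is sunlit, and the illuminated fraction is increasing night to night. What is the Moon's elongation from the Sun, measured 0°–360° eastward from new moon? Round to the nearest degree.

85°

cos θ = 1 − 2f = 0.080, giving a principal value of 85.4°.
Before full moon the principal value applies: θ = 85.4°.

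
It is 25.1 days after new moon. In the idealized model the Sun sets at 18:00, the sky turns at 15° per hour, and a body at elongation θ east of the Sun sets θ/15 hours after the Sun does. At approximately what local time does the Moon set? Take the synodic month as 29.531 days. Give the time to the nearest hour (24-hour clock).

The Moon has covered 25.1/29.531 of its cycle, so θ ≈ 360° × 25.1/29.531 = 306.0°.
Delay after the Sun = 306.0° / (15°/h) ≈ 20.40 h.
18:00 + 20.40 h ≈ 14:24 → 14:00 to the nearest hour.

14:00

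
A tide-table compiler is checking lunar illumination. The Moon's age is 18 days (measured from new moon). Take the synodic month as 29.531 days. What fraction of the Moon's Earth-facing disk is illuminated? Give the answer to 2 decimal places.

The Moon has covered 18/29.531 of its cycle, so θ ≈ 360° × 18/29.531 = 219.4°.
With cos θ = (-0.772), the lit fraction is (1 − (-0.772))/2 ≈ 0.886.

0.89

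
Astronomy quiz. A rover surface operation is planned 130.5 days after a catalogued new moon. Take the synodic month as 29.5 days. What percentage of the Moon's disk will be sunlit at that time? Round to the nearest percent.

130.5 d spans 4 complete synodic months (4 × 29.5 = 118.00 d) plus 12.50 d.
Phase angle: θ = 360°·(12.50 d)/(29.5 d) = 152.5°.
With cos θ = (-0.887), the lit fraction is (1 − (-0.887))/2 ≈ 0.944, so 94%.

94%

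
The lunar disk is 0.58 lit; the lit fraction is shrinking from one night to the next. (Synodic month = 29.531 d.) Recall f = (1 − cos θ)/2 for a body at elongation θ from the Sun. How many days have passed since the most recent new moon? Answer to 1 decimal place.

21.4 days

Invert f = (1 − cos θ)/2 to get cos θ = 1 − 2(0.58) = -0.160, hence θ₀ = arccos -0.160 = 99.2°.
A waning Moon lies in 180°–360°, so θ = 360° − 99.2° = 260.8°.
Age = 29.531 × 260.8°/360° ≈ 21.39 days.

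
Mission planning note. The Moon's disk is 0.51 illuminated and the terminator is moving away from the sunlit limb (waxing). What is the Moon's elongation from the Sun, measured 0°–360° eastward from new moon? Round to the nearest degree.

From f = (1 − cos θ)/2: cos θ = 1 − 2×0.51 = -0.020; arccos → 91.1°.
The Moon is waxing (0°–180°), so θ = 91.1° directly.

91°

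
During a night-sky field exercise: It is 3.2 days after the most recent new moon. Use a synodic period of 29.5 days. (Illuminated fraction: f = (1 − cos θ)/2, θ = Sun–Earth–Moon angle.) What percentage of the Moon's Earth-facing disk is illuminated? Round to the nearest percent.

The Moon has covered 3.2/29.5 of its cycle, so θ ≈ 360° × 3.2/29.5 = 39.1°.
cos 39.1° = 0.777, so f = (1 − 0.777)/2 = 0.112, so 11%.

11%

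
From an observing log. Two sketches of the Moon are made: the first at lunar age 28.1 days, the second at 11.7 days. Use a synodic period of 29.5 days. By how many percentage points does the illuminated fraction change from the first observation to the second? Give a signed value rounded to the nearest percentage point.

+88 percentage points

First observation: θ = 360°·28.1/29.5 = 342.9°, so f = 0.022.
Second observation: θ = 142.8°, f = 0.898.
Δf = 0.898 − 0.022 = +0.876, i.e. +88 pp.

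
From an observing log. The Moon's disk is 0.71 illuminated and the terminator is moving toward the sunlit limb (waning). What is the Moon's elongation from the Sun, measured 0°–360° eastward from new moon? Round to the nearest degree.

cos θ = 1 − 2f = -0.420, giving a principal value of 114.8°.
A waning Moon lies in 180°–360°, so θ = 360° − 114.8° = 245.2°.

245°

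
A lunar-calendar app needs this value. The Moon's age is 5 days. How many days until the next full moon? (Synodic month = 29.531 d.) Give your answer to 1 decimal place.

Full moon is 0.5 of the way through the cycle: age 0.5 × 29.531 = 14.765 d.
So 9.765 days remain (14.765 − 5).

9.8 days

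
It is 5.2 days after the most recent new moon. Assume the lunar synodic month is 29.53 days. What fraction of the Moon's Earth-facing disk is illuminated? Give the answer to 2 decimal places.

0.28

Elongation θ = 360° × 5.2/29.53 ≈ 63.4°.
Illuminated fraction = (1 − cos 63.4°)/2 = (1 − 0.448)/2 ≈ 0.276.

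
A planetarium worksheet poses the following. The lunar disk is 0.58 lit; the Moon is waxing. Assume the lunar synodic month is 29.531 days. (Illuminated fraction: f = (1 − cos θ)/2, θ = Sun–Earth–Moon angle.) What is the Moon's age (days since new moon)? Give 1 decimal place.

8.1 days

From f = (1 − cos θ)/2: cos θ = 1 − 2×0.58 = -0.160; arccos → 99.2°.
Waxing ⇒ before full, so θ = 99.2°.
Age = 29.531 × 99.2°/360° ≈ 8.14 days.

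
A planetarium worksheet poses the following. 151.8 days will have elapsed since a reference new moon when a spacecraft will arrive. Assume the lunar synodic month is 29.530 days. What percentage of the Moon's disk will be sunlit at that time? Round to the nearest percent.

18%

151.8/29.530 = 5.141 lunations, so 5 complete cycles and 4.15 d into the next.
Phase angle: θ = 360°·(4.15 d)/(29.530 d) = 50.6°.
Illuminated fraction = (1 − cos 50.6°)/2 = (1 − 0.635)/2 ≈ 0.183, so 18%.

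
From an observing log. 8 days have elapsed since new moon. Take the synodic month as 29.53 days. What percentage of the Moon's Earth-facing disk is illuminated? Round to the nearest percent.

57%

Phase angle: θ = 360°·(8 d)/(29.53 d) = 97.5°.
With cos θ = (-0.131), the lit fraction is (1 − (-0.131))/2 ≈ 0.566, so 57%.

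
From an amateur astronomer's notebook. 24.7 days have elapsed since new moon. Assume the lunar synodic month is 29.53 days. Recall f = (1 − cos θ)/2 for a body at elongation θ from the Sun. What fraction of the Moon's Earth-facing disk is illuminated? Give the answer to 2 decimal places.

0.24

The Moon has covered 24.7/29.53 of its cycle, so θ ≈ 360° × 24.7/29.53 = 301.1°.
cos 301.1° = 0.517, so f = (1 − 0.517)/2 = 0.242.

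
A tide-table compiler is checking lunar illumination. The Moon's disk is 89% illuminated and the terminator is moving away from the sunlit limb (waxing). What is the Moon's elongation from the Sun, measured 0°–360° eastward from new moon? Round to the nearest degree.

Invert f = (1 − cos θ)/2 to get cos θ = 1 − 2(0.89) = -0.780, hence θ₀ = arccos -0.780 = 141.3°.
Before full moon the principal value applies: θ = 141.3°.

141°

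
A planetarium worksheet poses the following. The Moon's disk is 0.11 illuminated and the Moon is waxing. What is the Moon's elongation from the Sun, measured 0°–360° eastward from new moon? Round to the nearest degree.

Invert f = (1 − cos θ)/2 to get cos θ = 1 − 2(0.11) = 0.780, hence θ₀ = arccos 0.780 = 38.7°.
The Moon is waxing (0°–180°), so θ = 38.7° directly.

39°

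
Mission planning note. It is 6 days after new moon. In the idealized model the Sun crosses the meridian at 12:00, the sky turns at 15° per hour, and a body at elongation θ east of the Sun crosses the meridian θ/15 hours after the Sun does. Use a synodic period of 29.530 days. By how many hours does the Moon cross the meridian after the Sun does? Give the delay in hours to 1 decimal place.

4.9 h

Elongation θ = 360° × 6/29.530 ≈ 73.1°.
The Moon trails the Sun by θ/15 = 73.1/15 ≈ 4.88 hours.
So the Moon crosses the meridian 4.88 h after the Sun.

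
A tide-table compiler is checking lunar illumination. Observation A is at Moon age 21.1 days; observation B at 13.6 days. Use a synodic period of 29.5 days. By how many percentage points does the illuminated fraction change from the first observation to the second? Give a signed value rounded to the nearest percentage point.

First observation: θ = 360°·21.1/29.5 = 257.5°, so f = 0.608.
Second observation: θ = 166.0°, f = 0.985.
Δf = 0.985 − 0.608 = +0.377, i.e. +38 pp.

+38 percentage points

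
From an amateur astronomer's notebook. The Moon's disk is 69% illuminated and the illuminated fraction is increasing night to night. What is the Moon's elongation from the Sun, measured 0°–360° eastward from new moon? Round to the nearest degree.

From f = (1 − cos θ)/2: cos θ = 1 − 2×0.69 = -0.380; arccos → 112.3°.
The Moon is waxing (0°–180°), so θ = 112.3° directly.

112°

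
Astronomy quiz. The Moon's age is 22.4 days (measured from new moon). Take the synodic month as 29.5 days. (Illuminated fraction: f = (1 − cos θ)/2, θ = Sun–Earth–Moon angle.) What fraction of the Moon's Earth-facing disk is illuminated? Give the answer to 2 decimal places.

The Moon has covered 22.4/29.5 of its cycle, so θ ≈ 360° × 22.4/29.5 = 273.4°.
With cos θ = 0.059, the lit fraction is (1 − 0.059)/2 ≈ 0.471.

0.47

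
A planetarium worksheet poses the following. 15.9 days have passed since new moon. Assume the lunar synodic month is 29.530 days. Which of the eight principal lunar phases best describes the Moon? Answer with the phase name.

full moon

At 15.9/29.530 of the cycle, θ ≈ 194° — the full moon range.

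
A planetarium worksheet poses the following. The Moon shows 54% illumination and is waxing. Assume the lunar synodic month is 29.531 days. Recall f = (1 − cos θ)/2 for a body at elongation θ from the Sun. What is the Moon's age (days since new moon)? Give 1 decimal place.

cos θ = 1 − 2f = -0.080, giving a principal value of 94.6°.
Before full moon the principal value applies: θ = 94.6°.
That fraction of the synodic month is 94.6/360 × 29.531 d ≈ 7.76 d.

7.8 days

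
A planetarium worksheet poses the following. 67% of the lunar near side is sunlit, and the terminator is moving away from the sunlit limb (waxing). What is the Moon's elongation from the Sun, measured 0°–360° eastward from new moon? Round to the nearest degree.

From f = (1 − cos θ)/2: cos θ = 1 − 2×0.67 = -0.340; arccos → 109.9°.
The Moon is waxing (0°–180°), so θ = 109.9° directly.

110°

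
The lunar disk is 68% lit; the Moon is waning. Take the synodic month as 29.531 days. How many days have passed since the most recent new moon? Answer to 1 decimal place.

cos θ = 1 − 2f = -0.360, giving a principal value of 111.1°.
Waning ⇒ past full, so θ = 360° − 111.1° = 248.9°.
That fraction of the synodic month is 248.9/360 × 29.531 d ≈ 20.42 d.

20.4 days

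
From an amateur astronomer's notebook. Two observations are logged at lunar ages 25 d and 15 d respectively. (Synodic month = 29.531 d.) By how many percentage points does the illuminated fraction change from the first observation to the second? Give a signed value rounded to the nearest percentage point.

First observation: θ = 360°·25/29.531 = 304.8°, so f = 0.215.
Second observation: θ = 182.9°, f = 0.999.
Δf = 0.999 − 0.215 = +0.784, i.e. +78 pp.

+78 percentage points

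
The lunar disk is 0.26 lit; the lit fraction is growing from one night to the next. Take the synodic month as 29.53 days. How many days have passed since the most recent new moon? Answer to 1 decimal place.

5.0 days

cos θ = 1 − 2f = 0.480, giving a principal value of 61.3°.
Waxing ⇒ before full, so θ = 61.3°.
At 360°/29.53 d per day, 61.3° corresponds to 5.03 days.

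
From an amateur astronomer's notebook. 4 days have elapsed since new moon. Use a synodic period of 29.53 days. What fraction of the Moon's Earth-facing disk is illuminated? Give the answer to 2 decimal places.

0.17

Elongation θ = 360° × 4/29.53 ≈ 48.8°.
Illuminated fraction = (1 − cos 48.8°)/2 = (1 − 0.659)/2 ≈ 0.170.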